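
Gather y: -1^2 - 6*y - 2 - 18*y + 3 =-24*y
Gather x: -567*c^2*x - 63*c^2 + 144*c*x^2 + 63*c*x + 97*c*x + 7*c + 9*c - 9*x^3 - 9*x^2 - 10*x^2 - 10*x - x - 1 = -63*c^2 + 16*c - 9*x^3 + x^2*(144*c - 19) + x*(-567*c^2 + 160*c - 11) - 1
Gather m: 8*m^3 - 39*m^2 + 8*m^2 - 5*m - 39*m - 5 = 8*m^3 - 31*m^2 - 44*m - 5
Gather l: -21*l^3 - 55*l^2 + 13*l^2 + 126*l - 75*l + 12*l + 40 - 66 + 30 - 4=-21*l^3 - 42*l^2 + 63*l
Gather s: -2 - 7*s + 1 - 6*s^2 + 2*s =-6*s^2 - 5*s - 1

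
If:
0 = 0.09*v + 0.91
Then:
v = -10.11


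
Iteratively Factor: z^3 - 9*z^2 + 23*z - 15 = (z - 1)*(z^2 - 8*z + 15) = (z - 3)*(z - 1)*(z - 5)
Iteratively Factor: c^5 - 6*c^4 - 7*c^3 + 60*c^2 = (c + 3)*(c^4 - 9*c^3 + 20*c^2) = (c - 4)*(c + 3)*(c^3 - 5*c^2) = (c - 5)*(c - 4)*(c + 3)*(c^2) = c*(c - 5)*(c - 4)*(c + 3)*(c)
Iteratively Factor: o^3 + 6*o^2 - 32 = (o + 4)*(o^2 + 2*o - 8) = (o + 4)^2*(o - 2)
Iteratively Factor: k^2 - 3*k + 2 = (k - 1)*(k - 2)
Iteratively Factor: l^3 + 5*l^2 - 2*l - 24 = (l + 4)*(l^2 + l - 6) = (l + 3)*(l + 4)*(l - 2)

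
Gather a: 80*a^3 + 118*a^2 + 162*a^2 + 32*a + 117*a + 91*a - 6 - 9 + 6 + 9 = 80*a^3 + 280*a^2 + 240*a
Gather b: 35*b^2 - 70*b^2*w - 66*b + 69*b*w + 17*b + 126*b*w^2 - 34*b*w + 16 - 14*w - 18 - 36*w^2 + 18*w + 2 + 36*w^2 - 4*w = b^2*(35 - 70*w) + b*(126*w^2 + 35*w - 49)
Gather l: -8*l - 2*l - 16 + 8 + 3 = -10*l - 5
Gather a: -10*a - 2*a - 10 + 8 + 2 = -12*a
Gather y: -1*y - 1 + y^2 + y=y^2 - 1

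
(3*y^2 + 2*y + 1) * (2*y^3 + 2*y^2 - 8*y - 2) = 6*y^5 + 10*y^4 - 18*y^3 - 20*y^2 - 12*y - 2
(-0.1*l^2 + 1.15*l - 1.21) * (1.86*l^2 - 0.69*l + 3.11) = -0.186*l^4 + 2.208*l^3 - 3.3551*l^2 + 4.4114*l - 3.7631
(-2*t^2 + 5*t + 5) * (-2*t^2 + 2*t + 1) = 4*t^4 - 14*t^3 - 2*t^2 + 15*t + 5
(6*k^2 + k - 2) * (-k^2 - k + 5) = -6*k^4 - 7*k^3 + 31*k^2 + 7*k - 10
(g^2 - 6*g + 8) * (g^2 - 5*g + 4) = g^4 - 11*g^3 + 42*g^2 - 64*g + 32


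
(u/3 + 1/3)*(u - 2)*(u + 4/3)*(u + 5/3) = u^4/3 + 2*u^3/3 - 25*u^2/27 - 74*u/27 - 40/27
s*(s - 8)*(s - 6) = s^3 - 14*s^2 + 48*s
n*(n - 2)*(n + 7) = n^3 + 5*n^2 - 14*n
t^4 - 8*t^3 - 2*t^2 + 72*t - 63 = (t - 7)*(t - 3)*(t - 1)*(t + 3)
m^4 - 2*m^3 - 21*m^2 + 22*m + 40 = (m - 5)*(m - 2)*(m + 1)*(m + 4)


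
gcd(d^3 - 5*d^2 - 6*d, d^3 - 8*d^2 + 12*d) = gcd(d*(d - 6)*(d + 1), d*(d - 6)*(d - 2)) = d^2 - 6*d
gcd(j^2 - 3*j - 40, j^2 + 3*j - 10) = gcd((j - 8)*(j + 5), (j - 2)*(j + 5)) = j + 5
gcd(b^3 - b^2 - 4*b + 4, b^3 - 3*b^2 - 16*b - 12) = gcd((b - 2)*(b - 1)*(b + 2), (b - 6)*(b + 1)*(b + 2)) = b + 2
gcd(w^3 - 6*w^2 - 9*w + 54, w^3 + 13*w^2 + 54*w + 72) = w + 3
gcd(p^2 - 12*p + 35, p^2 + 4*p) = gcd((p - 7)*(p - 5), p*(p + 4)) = 1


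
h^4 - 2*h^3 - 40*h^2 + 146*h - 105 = (h - 5)*(h - 3)*(h - 1)*(h + 7)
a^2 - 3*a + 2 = (a - 2)*(a - 1)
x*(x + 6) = x^2 + 6*x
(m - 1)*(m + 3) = m^2 + 2*m - 3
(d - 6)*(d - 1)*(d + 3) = d^3 - 4*d^2 - 15*d + 18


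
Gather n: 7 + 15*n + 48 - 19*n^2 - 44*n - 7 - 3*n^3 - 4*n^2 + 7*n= -3*n^3 - 23*n^2 - 22*n + 48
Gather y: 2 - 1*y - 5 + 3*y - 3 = 2*y - 6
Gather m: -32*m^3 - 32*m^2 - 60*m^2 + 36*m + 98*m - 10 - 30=-32*m^3 - 92*m^2 + 134*m - 40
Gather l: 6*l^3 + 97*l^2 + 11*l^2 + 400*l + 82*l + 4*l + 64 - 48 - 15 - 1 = 6*l^3 + 108*l^2 + 486*l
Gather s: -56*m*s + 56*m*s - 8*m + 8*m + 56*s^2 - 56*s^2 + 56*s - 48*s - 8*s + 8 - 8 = 0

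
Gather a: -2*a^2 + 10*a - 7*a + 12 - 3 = -2*a^2 + 3*a + 9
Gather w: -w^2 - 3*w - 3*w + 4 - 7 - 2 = -w^2 - 6*w - 5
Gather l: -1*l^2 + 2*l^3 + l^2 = 2*l^3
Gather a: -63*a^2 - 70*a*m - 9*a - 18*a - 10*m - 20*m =-63*a^2 + a*(-70*m - 27) - 30*m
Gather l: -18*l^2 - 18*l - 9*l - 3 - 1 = -18*l^2 - 27*l - 4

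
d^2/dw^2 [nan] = 0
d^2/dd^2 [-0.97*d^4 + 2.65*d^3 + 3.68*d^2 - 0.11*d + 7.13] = -11.64*d^2 + 15.9*d + 7.36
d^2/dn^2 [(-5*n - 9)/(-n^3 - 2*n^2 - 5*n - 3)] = 2*(15*n^5 + 84*n^4 + 139*n^3 + 153*n^2 + 99*n + 96)/(n^9 + 6*n^8 + 27*n^7 + 77*n^6 + 171*n^5 + 276*n^4 + 332*n^3 + 279*n^2 + 135*n + 27)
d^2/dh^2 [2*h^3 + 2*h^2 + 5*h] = 12*h + 4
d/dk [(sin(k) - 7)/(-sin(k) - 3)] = -10*cos(k)/(sin(k) + 3)^2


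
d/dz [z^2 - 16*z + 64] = 2*z - 16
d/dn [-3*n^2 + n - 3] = 1 - 6*n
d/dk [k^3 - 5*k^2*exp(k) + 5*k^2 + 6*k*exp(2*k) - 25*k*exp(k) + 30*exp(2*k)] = -5*k^2*exp(k) + 3*k^2 + 12*k*exp(2*k) - 35*k*exp(k) + 10*k + 66*exp(2*k) - 25*exp(k)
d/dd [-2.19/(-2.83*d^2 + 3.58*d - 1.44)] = (7.8402 - 12.3954*d)/(2.83*d^2 - 3.58*d + 1.44)^2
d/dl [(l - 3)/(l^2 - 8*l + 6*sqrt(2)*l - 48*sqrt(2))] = (l^2 - 8*l + 6*sqrt(2)*l - 2*(l - 3)*(l - 4 + 3*sqrt(2)) - 48*sqrt(2))/(l^2 - 8*l + 6*sqrt(2)*l - 48*sqrt(2))^2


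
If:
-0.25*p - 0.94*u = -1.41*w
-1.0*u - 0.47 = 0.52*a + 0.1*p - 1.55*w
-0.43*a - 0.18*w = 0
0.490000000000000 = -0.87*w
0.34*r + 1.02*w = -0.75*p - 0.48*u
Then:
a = 0.24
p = 3.74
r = -3.96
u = -1.84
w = -0.56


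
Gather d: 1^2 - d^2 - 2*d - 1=-d^2 - 2*d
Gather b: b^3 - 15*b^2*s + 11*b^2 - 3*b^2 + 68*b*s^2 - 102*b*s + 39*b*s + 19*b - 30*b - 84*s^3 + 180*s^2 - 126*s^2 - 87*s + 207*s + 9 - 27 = b^3 + b^2*(8 - 15*s) + b*(68*s^2 - 63*s - 11) - 84*s^3 + 54*s^2 + 120*s - 18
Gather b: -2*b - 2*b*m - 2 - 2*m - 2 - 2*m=b*(-2*m - 2) - 4*m - 4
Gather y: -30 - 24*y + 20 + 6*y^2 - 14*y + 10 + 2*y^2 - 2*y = 8*y^2 - 40*y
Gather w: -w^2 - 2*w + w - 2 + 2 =-w^2 - w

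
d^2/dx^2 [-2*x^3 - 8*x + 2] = -12*x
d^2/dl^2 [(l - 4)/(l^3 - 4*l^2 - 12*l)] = 6*(l^5 - 12*l^4 + 52*l^3 - 16*l^2 - 192*l - 192)/(l^3*(l^6 - 12*l^5 + 12*l^4 + 224*l^3 - 144*l^2 - 1728*l - 1728))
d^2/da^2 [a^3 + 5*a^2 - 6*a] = 6*a + 10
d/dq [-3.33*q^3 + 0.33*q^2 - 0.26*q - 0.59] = -9.99*q^2 + 0.66*q - 0.26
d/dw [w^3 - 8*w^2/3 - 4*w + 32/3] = 3*w^2 - 16*w/3 - 4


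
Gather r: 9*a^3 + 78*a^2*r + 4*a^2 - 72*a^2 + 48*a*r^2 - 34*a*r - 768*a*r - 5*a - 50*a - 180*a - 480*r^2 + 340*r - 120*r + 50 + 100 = 9*a^3 - 68*a^2 - 235*a + r^2*(48*a - 480) + r*(78*a^2 - 802*a + 220) + 150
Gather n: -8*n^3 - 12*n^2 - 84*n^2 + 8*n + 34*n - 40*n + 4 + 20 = -8*n^3 - 96*n^2 + 2*n + 24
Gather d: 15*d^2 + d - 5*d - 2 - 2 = 15*d^2 - 4*d - 4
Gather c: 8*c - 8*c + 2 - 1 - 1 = 0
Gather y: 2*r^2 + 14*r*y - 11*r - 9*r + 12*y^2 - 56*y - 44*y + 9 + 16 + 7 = 2*r^2 - 20*r + 12*y^2 + y*(14*r - 100) + 32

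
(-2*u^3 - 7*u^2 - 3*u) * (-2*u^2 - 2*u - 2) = 4*u^5 + 18*u^4 + 24*u^3 + 20*u^2 + 6*u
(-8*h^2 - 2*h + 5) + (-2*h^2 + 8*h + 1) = -10*h^2 + 6*h + 6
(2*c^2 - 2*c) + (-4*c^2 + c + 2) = -2*c^2 - c + 2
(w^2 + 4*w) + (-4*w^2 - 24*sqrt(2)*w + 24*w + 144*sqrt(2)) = -3*w^2 - 24*sqrt(2)*w + 28*w + 144*sqrt(2)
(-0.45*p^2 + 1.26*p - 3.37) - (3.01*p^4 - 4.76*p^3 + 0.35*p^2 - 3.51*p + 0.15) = -3.01*p^4 + 4.76*p^3 - 0.8*p^2 + 4.77*p - 3.52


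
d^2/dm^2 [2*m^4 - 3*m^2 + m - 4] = 24*m^2 - 6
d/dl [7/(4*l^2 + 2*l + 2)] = 7*(-4*l - 1)/(2*(2*l^2 + l + 1)^2)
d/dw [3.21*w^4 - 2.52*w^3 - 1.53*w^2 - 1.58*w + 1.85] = 12.84*w^3 - 7.56*w^2 - 3.06*w - 1.58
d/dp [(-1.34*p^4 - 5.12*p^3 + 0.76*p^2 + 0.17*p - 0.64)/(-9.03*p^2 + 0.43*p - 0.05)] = (24.2004*p^5 + 44.505*p^4 - 4.1352*p^3 + 2.6299*p^2 - 11.6344*p + 0.2667)/(81.5409*p^4 - 7.7658*p^3 + 1.0879*p^2 - 0.043*p + 0.0025)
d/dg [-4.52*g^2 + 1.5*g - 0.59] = 1.5 - 9.04*g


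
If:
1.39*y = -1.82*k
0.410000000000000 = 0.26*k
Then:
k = 1.58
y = -2.06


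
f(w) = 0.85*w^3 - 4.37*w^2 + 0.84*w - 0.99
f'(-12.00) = 472.92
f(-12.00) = -2109.15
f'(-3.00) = 50.01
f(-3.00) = -65.79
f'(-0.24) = 3.08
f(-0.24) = -1.46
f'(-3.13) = 53.18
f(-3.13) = -72.50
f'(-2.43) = 37.14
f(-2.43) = -41.03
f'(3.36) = 0.26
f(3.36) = -15.26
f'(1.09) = -5.66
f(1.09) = -4.17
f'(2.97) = -2.62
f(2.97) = -14.77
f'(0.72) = -4.13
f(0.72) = -2.33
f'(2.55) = -4.87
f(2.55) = -13.17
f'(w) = 2.55*w^2 - 8.74*w + 0.84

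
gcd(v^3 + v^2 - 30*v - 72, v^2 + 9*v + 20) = v + 4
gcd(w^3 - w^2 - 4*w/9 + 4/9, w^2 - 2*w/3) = w - 2/3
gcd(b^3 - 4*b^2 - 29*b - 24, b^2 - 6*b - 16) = b - 8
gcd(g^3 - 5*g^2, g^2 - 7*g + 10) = g - 5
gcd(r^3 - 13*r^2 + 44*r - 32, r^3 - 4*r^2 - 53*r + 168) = r - 8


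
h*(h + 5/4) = h^2 + 5*h/4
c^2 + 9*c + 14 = (c + 2)*(c + 7)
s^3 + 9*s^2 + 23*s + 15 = (s + 1)*(s + 3)*(s + 5)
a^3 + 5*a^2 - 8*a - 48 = (a - 3)*(a + 4)^2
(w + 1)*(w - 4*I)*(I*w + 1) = I*w^3 + 5*w^2 + I*w^2 + 5*w - 4*I*w - 4*I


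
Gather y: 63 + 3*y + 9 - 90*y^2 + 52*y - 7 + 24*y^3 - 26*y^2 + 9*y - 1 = 24*y^3 - 116*y^2 + 64*y + 64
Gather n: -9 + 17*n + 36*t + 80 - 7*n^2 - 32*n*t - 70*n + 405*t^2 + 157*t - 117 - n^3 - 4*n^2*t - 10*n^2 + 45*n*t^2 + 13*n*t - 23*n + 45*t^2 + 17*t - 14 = -n^3 + n^2*(-4*t - 17) + n*(45*t^2 - 19*t - 76) + 450*t^2 + 210*t - 60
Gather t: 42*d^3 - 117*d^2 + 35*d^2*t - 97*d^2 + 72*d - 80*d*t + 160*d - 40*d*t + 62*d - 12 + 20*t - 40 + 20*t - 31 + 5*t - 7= 42*d^3 - 214*d^2 + 294*d + t*(35*d^2 - 120*d + 45) - 90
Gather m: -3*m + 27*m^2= 27*m^2 - 3*m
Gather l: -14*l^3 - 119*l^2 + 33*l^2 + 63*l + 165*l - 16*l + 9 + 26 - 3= -14*l^3 - 86*l^2 + 212*l + 32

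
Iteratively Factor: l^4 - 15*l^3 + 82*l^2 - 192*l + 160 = (l - 4)*(l^3 - 11*l^2 + 38*l - 40) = (l - 4)^2*(l^2 - 7*l + 10) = (l - 5)*(l - 4)^2*(l - 2)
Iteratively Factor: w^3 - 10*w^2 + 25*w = (w - 5)*(w^2 - 5*w) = w*(w - 5)*(w - 5)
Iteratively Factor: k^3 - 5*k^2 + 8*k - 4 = (k - 2)*(k^2 - 3*k + 2) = (k - 2)*(k - 1)*(k - 2)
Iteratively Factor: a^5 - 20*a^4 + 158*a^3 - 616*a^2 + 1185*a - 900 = (a - 5)*(a^4 - 15*a^3 + 83*a^2 - 201*a + 180) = (a - 5)*(a - 3)*(a^3 - 12*a^2 + 47*a - 60) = (a - 5)^2*(a - 3)*(a^2 - 7*a + 12) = (a - 5)^2*(a - 4)*(a - 3)*(a - 3)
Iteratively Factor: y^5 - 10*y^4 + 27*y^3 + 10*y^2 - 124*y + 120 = (y - 5)*(y^4 - 5*y^3 + 2*y^2 + 20*y - 24) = (y - 5)*(y - 2)*(y^3 - 3*y^2 - 4*y + 12) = (y - 5)*(y - 2)*(y + 2)*(y^2 - 5*y + 6) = (y - 5)*(y - 3)*(y - 2)*(y + 2)*(y - 2)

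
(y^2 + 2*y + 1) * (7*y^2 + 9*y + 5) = 7*y^4 + 23*y^3 + 30*y^2 + 19*y + 5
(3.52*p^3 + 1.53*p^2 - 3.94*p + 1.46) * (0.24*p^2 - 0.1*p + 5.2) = 0.8448*p^5 + 0.0151999999999999*p^4 + 17.2054*p^3 + 8.7004*p^2 - 20.634*p + 7.592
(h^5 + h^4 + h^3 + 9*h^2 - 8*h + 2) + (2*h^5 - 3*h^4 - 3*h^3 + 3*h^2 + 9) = 3*h^5 - 2*h^4 - 2*h^3 + 12*h^2 - 8*h + 11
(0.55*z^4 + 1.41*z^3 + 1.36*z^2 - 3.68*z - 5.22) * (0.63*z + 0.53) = 0.3465*z^5 + 1.1798*z^4 + 1.6041*z^3 - 1.5976*z^2 - 5.239*z - 2.7666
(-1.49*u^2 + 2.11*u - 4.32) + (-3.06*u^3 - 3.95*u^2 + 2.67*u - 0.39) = -3.06*u^3 - 5.44*u^2 + 4.78*u - 4.71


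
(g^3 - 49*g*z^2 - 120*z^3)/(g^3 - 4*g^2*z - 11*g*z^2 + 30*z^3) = (g^2 - 3*g*z - 40*z^2)/(g^2 - 7*g*z + 10*z^2)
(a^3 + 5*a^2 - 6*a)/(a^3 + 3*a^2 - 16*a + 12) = a/(a - 2)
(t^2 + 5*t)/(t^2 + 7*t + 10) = t/(t + 2)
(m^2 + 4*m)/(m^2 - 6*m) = (m + 4)/(m - 6)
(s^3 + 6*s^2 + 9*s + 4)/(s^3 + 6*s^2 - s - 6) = (s^2 + 5*s + 4)/(s^2 + 5*s - 6)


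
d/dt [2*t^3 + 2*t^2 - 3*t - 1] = 6*t^2 + 4*t - 3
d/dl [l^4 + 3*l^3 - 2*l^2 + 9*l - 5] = 4*l^3 + 9*l^2 - 4*l + 9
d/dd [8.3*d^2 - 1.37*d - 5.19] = 16.6*d - 1.37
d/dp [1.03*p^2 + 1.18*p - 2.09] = 2.06*p + 1.18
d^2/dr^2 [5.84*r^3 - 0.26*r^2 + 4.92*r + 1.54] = 35.04*r - 0.52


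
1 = 1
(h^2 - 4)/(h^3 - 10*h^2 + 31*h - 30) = (h + 2)/(h^2 - 8*h + 15)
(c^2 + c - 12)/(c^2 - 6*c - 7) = (-c^2 - c + 12)/(-c^2 + 6*c + 7)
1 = 1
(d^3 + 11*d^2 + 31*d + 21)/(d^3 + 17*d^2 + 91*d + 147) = (d + 1)/(d + 7)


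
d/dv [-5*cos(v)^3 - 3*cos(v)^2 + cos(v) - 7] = (15*cos(v)^2 + 6*cos(v) - 1)*sin(v)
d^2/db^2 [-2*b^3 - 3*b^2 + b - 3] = -12*b - 6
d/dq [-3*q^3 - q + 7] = -9*q^2 - 1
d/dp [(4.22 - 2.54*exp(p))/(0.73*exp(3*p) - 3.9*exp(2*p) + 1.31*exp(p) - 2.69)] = (3.7084*exp(3*p) - 19.1478*exp(2*p) + 32.916*exp(p) + 1.3044)*exp(p)/(0.5329*exp(6*p) - 5.694*exp(5*p) + 17.1226*exp(4*p) - 14.1454*exp(3*p) + 22.6981*exp(2*p) - 7.0478*exp(p) + 7.2361)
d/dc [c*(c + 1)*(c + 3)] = 3*c^2 + 8*c + 3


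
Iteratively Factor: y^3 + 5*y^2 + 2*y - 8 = (y + 2)*(y^2 + 3*y - 4) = (y - 1)*(y + 2)*(y + 4)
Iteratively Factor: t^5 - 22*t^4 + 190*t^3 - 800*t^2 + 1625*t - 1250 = (t - 2)*(t^4 - 20*t^3 + 150*t^2 - 500*t + 625) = (t - 5)*(t - 2)*(t^3 - 15*t^2 + 75*t - 125) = (t - 5)^2*(t - 2)*(t^2 - 10*t + 25) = (t - 5)^3*(t - 2)*(t - 5)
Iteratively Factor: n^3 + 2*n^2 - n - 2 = (n + 1)*(n^2 + n - 2) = (n - 1)*(n + 1)*(n + 2)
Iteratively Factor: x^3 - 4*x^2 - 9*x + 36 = (x - 3)*(x^2 - x - 12) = (x - 4)*(x - 3)*(x + 3)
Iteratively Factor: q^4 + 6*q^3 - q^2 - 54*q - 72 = (q - 3)*(q^3 + 9*q^2 + 26*q + 24) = (q - 3)*(q + 4)*(q^2 + 5*q + 6) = (q - 3)*(q + 3)*(q + 4)*(q + 2)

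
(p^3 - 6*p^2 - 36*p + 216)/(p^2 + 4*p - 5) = (p^3 - 6*p^2 - 36*p + 216)/(p^2 + 4*p - 5)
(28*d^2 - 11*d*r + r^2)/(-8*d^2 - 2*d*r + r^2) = (-7*d + r)/(2*d + r)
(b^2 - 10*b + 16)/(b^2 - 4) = (b - 8)/(b + 2)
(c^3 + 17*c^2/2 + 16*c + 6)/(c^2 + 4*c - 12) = (c^2 + 5*c/2 + 1)/(c - 2)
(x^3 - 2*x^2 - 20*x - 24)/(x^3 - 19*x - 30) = (x^2 - 4*x - 12)/(x^2 - 2*x - 15)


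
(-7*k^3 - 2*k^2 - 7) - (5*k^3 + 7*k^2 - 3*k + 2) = -12*k^3 - 9*k^2 + 3*k - 9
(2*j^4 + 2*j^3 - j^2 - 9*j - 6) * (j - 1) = 2*j^5 - 3*j^3 - 8*j^2 + 3*j + 6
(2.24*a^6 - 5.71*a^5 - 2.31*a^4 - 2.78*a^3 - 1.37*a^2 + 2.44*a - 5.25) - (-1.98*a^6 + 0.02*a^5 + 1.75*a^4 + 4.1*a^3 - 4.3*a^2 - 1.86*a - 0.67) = 4.22*a^6 - 5.73*a^5 - 4.06*a^4 - 6.88*a^3 + 2.93*a^2 + 4.3*a - 4.58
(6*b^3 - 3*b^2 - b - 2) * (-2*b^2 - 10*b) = -12*b^5 - 54*b^4 + 32*b^3 + 14*b^2 + 20*b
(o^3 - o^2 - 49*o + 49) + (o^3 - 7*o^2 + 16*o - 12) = 2*o^3 - 8*o^2 - 33*o + 37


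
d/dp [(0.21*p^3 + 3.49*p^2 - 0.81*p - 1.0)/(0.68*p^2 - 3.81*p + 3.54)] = (0.1428*p^4 - 1.6002*p^3 - 10.5159*p^2 + 26.0692*p - 6.6774)/(0.4624*p^4 - 5.1816*p^3 + 19.3305*p^2 - 26.9748*p + 12.5316)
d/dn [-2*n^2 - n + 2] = -4*n - 1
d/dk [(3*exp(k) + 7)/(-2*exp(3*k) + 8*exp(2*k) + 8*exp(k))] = (6*exp(3*k) + 9*exp(2*k) - 56*exp(k) - 28)*exp(-k)/(2*(exp(4*k) - 8*exp(3*k) + 8*exp(2*k) + 32*exp(k) + 16))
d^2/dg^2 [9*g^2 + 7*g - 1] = 18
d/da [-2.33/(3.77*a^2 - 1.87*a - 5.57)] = (17.5682*a - 4.3571)/(-3.77*a^2 + 1.87*a + 5.57)^2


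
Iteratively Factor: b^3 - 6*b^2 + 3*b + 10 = (b - 5)*(b^2 - b - 2) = (b - 5)*(b + 1)*(b - 2)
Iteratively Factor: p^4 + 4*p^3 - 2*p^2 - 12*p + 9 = (p - 1)*(p^3 + 5*p^2 + 3*p - 9) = (p - 1)^2*(p^2 + 6*p + 9) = (p - 1)^2*(p + 3)*(p + 3)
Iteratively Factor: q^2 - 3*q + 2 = (q - 2)*(q - 1)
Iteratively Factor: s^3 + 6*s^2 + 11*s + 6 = (s + 3)*(s^2 + 3*s + 2) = (s + 1)*(s + 3)*(s + 2)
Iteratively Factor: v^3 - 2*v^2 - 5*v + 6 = (v + 2)*(v^2 - 4*v + 3) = (v - 3)*(v + 2)*(v - 1)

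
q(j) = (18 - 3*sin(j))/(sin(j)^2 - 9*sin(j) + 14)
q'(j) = (18 - 3*sin(j))*(-2*sin(j)*cos(j) + 9*cos(j))/(sin(j)^2 - 9*sin(j) + 14)^2 - 3*cos(j)/(sin(j)^2 - 9*sin(j) + 14)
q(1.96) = 2.33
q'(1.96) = -0.79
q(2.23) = 2.08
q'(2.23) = -1.01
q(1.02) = 2.19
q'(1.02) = 0.96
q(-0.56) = 1.03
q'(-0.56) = 0.33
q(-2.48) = 1.00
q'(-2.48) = -0.29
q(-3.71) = 1.73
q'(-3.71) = -0.96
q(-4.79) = 2.49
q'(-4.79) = 0.19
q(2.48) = 1.83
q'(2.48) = -1.00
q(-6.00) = 1.48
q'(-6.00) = 0.79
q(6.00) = 1.14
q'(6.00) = 0.45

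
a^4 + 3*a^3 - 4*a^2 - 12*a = a*(a - 2)*(a + 2)*(a + 3)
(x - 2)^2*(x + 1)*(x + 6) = x^4 + 3*x^3 - 18*x^2 + 4*x + 24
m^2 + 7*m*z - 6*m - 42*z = (m - 6)*(m + 7*z)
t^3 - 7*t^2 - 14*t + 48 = (t - 8)*(t - 2)*(t + 3)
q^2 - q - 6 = (q - 3)*(q + 2)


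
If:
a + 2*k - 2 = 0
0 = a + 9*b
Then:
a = 2 - 2*k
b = 2*k/9 - 2/9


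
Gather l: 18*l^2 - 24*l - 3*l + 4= 18*l^2 - 27*l + 4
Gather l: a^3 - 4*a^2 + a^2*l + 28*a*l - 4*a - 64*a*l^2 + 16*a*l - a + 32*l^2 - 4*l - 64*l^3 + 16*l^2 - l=a^3 - 4*a^2 - 5*a - 64*l^3 + l^2*(48 - 64*a) + l*(a^2 + 44*a - 5)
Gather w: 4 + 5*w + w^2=w^2 + 5*w + 4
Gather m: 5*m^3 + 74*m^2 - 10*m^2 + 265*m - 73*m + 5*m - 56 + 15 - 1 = 5*m^3 + 64*m^2 + 197*m - 42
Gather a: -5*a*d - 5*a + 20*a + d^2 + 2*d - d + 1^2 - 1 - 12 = a*(15 - 5*d) + d^2 + d - 12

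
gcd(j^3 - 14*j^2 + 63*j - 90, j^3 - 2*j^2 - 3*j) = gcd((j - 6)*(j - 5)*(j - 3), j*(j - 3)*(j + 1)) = j - 3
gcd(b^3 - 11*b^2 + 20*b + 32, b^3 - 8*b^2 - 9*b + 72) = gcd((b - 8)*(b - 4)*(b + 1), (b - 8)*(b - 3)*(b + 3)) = b - 8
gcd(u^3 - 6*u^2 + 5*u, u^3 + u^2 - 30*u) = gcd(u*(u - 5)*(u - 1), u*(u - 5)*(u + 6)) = u^2 - 5*u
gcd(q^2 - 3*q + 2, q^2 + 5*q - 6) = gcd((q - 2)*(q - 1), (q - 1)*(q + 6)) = q - 1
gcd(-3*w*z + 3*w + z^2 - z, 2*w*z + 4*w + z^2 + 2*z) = 1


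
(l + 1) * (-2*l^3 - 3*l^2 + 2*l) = -2*l^4 - 5*l^3 - l^2 + 2*l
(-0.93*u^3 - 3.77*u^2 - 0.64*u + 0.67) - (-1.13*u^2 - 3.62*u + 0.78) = -0.93*u^3 - 2.64*u^2 + 2.98*u - 0.11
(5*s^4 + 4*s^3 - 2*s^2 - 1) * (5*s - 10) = 25*s^5 - 30*s^4 - 50*s^3 + 20*s^2 - 5*s + 10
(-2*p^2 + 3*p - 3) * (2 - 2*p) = 4*p^3 - 10*p^2 + 12*p - 6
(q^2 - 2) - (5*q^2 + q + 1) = -4*q^2 - q - 3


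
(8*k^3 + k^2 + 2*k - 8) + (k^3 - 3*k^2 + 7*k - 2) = 9*k^3 - 2*k^2 + 9*k - 10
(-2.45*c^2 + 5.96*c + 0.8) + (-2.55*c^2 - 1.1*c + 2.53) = -5.0*c^2 + 4.86*c + 3.33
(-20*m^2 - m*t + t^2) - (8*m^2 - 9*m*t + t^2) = -28*m^2 + 8*m*t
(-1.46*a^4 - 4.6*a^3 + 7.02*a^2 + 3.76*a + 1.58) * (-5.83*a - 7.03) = 8.5118*a^5 + 37.0818*a^4 - 8.5886*a^3 - 71.2714*a^2 - 35.6442*a - 11.1074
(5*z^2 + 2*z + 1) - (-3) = 5*z^2 + 2*z + 4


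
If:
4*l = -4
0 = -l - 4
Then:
No Solution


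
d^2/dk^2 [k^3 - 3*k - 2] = 6*k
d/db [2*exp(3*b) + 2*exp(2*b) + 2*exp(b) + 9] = (6*exp(2*b) + 4*exp(b) + 2)*exp(b)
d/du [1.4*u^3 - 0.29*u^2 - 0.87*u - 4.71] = 4.2*u^2 - 0.58*u - 0.87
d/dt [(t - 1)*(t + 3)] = 2*t + 2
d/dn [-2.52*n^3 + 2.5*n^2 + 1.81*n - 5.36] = -7.56*n^2 + 5.0*n + 1.81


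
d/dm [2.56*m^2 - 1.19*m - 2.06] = 5.12*m - 1.19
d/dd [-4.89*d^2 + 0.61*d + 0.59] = 0.61 - 9.78*d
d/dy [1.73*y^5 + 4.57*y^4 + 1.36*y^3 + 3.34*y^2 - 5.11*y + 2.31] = 8.65*y^4 + 18.28*y^3 + 4.08*y^2 + 6.68*y - 5.11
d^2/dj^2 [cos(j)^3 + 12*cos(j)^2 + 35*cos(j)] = -143*cos(j)/4 - 24*cos(2*j) - 9*cos(3*j)/4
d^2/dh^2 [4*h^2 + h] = 8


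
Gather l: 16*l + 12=16*l + 12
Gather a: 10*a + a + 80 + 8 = 11*a + 88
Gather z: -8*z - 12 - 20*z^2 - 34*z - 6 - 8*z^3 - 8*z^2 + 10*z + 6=-8*z^3 - 28*z^2 - 32*z - 12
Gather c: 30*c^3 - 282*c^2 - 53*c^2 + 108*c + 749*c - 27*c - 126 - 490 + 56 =30*c^3 - 335*c^2 + 830*c - 560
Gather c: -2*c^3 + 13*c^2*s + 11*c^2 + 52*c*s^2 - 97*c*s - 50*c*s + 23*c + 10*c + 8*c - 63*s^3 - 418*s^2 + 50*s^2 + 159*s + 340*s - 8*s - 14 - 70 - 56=-2*c^3 + c^2*(13*s + 11) + c*(52*s^2 - 147*s + 41) - 63*s^3 - 368*s^2 + 491*s - 140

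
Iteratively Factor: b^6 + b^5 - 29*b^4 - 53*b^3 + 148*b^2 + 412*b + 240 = (b + 2)*(b^5 - b^4 - 27*b^3 + b^2 + 146*b + 120) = (b - 5)*(b + 2)*(b^4 + 4*b^3 - 7*b^2 - 34*b - 24) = (b - 5)*(b - 3)*(b + 2)*(b^3 + 7*b^2 + 14*b + 8) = (b - 5)*(b - 3)*(b + 2)*(b + 4)*(b^2 + 3*b + 2) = (b - 5)*(b - 3)*(b + 1)*(b + 2)*(b + 4)*(b + 2)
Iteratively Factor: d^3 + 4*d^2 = (d)*(d^2 + 4*d) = d^2*(d + 4)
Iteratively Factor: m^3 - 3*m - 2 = (m + 1)*(m^2 - m - 2) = (m - 2)*(m + 1)*(m + 1)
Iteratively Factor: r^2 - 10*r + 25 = (r - 5)*(r - 5)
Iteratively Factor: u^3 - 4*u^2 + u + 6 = (u - 3)*(u^2 - u - 2) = (u - 3)*(u + 1)*(u - 2)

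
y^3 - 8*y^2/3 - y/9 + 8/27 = (y - 8/3)*(y - 1/3)*(y + 1/3)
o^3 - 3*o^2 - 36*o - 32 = (o - 8)*(o + 1)*(o + 4)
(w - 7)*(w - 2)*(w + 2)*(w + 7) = w^4 - 53*w^2 + 196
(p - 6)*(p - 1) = p^2 - 7*p + 6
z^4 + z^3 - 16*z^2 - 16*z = z*(z - 4)*(z + 1)*(z + 4)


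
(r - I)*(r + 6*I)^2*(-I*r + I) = -I*r^4 + 11*r^3 + I*r^3 - 11*r^2 + 24*I*r^2 + 36*r - 24*I*r - 36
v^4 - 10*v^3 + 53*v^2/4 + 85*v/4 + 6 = (v - 8)*(v - 3)*(v + 1/2)^2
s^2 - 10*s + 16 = (s - 8)*(s - 2)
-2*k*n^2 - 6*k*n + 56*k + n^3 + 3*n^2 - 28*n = (-2*k + n)*(n - 4)*(n + 7)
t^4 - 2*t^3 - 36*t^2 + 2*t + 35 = (t - 7)*(t - 1)*(t + 1)*(t + 5)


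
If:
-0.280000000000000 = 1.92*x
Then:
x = -0.15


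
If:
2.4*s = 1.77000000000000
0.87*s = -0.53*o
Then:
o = -1.21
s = 0.74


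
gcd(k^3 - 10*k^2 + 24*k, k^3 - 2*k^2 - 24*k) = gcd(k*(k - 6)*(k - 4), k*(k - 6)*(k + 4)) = k^2 - 6*k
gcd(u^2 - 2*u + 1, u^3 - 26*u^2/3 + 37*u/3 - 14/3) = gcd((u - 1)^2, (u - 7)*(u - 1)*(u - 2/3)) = u - 1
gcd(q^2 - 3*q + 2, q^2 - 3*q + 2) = q^2 - 3*q + 2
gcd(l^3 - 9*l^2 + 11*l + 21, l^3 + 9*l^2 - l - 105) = l - 3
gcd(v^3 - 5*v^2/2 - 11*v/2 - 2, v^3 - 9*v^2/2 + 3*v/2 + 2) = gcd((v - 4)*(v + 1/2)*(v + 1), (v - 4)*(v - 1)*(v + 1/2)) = v^2 - 7*v/2 - 2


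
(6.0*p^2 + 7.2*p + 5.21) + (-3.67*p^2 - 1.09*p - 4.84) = 2.33*p^2 + 6.11*p + 0.37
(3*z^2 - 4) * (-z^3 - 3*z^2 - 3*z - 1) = -3*z^5 - 9*z^4 - 5*z^3 + 9*z^2 + 12*z + 4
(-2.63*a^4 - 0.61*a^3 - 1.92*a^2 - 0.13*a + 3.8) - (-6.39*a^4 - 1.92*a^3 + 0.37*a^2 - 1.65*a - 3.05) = 3.76*a^4 + 1.31*a^3 - 2.29*a^2 + 1.52*a + 6.85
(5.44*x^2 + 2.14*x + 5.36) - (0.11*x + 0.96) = 5.44*x^2 + 2.03*x + 4.4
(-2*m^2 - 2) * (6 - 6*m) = 12*m^3 - 12*m^2 + 12*m - 12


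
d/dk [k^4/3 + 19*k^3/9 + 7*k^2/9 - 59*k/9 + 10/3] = 4*k^3/3 + 19*k^2/3 + 14*k/9 - 59/9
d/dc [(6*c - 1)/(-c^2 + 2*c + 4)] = 2*(3*c^2 - c + 13)/(c^4 - 4*c^3 - 4*c^2 + 16*c + 16)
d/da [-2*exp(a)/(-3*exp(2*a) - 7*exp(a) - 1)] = (2 - 6*exp(2*a))*exp(a)/(9*exp(4*a) + 42*exp(3*a) + 55*exp(2*a) + 14*exp(a) + 1)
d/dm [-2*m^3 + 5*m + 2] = 5 - 6*m^2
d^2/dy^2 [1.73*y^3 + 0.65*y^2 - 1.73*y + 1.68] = 10.38*y + 1.3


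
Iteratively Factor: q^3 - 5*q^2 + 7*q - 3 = (q - 1)*(q^2 - 4*q + 3) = (q - 1)^2*(q - 3)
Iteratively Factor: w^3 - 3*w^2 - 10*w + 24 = (w + 3)*(w^2 - 6*w + 8) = (w - 2)*(w + 3)*(w - 4)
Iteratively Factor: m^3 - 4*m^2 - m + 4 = (m - 1)*(m^2 - 3*m - 4) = (m - 1)*(m + 1)*(m - 4)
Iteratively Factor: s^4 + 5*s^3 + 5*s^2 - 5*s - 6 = (s - 1)*(s^3 + 6*s^2 + 11*s + 6) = (s - 1)*(s + 3)*(s^2 + 3*s + 2) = (s - 1)*(s + 2)*(s + 3)*(s + 1)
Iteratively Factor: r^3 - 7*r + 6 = (r - 2)*(r^2 + 2*r - 3) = (r - 2)*(r + 3)*(r - 1)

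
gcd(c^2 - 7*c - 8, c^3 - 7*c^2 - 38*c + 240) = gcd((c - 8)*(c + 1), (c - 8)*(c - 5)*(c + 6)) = c - 8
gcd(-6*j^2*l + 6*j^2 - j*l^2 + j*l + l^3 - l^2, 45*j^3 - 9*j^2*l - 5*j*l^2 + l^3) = 3*j - l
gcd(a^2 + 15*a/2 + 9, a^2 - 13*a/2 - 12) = a + 3/2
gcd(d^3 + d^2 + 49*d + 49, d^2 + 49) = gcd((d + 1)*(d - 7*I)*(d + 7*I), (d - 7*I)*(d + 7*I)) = d^2 + 49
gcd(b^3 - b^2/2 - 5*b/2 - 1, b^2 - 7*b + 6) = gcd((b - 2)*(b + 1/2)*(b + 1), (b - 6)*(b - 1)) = 1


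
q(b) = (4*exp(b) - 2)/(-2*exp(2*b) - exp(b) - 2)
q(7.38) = -0.00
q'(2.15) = 0.18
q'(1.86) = 0.21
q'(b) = (4*exp(b) - 2)*(4*exp(2*b) + exp(b))/(-2*exp(2*b) - exp(b) - 2)^2 + 4*exp(b)/(-2*exp(2*b) - exp(b) - 2) = 2*((2*exp(b) - 1)*(4*exp(b) + 1) - 4*exp(2*b) - 2*exp(b) - 4)*exp(b)/(2*exp(2*b) + exp(b) + 2)^2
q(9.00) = 0.00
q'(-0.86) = -0.65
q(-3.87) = 0.95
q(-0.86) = 0.11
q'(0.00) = -0.40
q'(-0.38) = -0.61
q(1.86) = -0.26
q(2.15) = -0.20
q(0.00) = -0.40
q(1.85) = -0.26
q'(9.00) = 0.00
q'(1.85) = 0.21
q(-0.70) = 0.00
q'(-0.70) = -0.67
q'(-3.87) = -0.05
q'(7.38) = 0.00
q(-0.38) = -0.20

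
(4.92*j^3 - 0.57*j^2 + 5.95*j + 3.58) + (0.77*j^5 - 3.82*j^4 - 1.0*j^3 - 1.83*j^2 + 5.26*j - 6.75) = 0.77*j^5 - 3.82*j^4 + 3.92*j^3 - 2.4*j^2 + 11.21*j - 3.17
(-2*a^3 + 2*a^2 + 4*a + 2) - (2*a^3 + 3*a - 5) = -4*a^3 + 2*a^2 + a + 7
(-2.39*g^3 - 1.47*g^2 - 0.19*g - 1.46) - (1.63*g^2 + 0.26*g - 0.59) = -2.39*g^3 - 3.1*g^2 - 0.45*g - 0.87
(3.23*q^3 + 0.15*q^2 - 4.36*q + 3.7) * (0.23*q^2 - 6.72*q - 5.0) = 0.7429*q^5 - 21.6711*q^4 - 18.1608*q^3 + 29.4002*q^2 - 3.064*q - 18.5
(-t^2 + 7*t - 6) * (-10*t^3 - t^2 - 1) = 10*t^5 - 69*t^4 + 53*t^3 + 7*t^2 - 7*t + 6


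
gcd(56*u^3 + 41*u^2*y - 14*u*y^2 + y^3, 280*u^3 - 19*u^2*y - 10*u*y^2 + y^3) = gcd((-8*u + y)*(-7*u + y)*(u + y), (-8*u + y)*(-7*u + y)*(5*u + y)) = 56*u^2 - 15*u*y + y^2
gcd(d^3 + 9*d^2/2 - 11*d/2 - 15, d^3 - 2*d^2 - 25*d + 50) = d^2 + 3*d - 10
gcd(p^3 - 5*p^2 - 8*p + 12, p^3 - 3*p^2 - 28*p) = 1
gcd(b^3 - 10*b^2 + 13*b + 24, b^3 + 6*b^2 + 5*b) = b + 1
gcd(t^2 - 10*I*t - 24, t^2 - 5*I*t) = 1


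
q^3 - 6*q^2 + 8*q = q*(q - 4)*(q - 2)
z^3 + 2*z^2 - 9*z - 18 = (z - 3)*(z + 2)*(z + 3)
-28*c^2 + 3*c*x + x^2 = (-4*c + x)*(7*c + x)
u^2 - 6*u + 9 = (u - 3)^2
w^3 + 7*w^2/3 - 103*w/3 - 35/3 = (w - 5)*(w + 1/3)*(w + 7)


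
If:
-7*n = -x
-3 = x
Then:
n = -3/7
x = -3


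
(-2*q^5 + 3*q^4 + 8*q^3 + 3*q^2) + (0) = -2*q^5 + 3*q^4 + 8*q^3 + 3*q^2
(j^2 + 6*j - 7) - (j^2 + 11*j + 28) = -5*j - 35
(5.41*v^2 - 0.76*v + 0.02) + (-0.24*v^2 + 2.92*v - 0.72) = 5.17*v^2 + 2.16*v - 0.7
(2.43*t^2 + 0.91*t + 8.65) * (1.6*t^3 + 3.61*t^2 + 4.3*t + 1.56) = 3.888*t^5 + 10.2283*t^4 + 27.5741*t^3 + 38.9303*t^2 + 38.6146*t + 13.494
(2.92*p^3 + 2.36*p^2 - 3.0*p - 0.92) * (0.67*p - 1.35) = 1.9564*p^4 - 2.3608*p^3 - 5.196*p^2 + 3.4336*p + 1.242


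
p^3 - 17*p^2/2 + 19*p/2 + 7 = (p - 7)*(p - 2)*(p + 1/2)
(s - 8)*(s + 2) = s^2 - 6*s - 16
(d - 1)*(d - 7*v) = d^2 - 7*d*v - d + 7*v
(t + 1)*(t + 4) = t^2 + 5*t + 4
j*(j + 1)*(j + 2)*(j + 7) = j^4 + 10*j^3 + 23*j^2 + 14*j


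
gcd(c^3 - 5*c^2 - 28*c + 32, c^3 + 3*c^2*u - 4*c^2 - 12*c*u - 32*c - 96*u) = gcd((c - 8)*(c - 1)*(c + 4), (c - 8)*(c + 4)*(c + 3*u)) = c^2 - 4*c - 32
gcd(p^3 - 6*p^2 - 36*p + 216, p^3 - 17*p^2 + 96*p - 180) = p^2 - 12*p + 36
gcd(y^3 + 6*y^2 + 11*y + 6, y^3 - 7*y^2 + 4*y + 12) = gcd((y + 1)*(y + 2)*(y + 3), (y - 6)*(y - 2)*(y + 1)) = y + 1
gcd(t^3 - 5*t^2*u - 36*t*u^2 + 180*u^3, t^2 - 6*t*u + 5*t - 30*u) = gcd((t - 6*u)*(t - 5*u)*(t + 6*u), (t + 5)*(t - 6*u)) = t - 6*u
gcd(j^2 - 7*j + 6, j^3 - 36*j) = j - 6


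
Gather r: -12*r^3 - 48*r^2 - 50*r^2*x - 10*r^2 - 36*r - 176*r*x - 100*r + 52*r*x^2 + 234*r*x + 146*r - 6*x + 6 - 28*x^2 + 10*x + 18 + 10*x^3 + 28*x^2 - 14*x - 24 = -12*r^3 + r^2*(-50*x - 58) + r*(52*x^2 + 58*x + 10) + 10*x^3 - 10*x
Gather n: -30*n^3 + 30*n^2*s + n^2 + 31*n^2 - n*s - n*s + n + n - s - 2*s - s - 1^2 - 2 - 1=-30*n^3 + n^2*(30*s + 32) + n*(2 - 2*s) - 4*s - 4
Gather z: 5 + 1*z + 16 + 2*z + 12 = 3*z + 33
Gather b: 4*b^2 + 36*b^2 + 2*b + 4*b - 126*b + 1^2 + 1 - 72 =40*b^2 - 120*b - 70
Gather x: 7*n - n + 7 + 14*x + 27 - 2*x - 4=6*n + 12*x + 30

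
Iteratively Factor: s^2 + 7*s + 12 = (s + 4)*(s + 3)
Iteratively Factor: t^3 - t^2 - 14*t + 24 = (t - 2)*(t^2 + t - 12) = (t - 2)*(t + 4)*(t - 3)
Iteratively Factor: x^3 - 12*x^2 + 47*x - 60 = (x - 5)*(x^2 - 7*x + 12) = (x - 5)*(x - 4)*(x - 3)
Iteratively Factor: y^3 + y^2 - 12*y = (y + 4)*(y^2 - 3*y) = (y - 3)*(y + 4)*(y)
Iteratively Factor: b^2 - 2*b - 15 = (b + 3)*(b - 5)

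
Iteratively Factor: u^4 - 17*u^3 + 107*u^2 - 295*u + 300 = (u - 3)*(u^3 - 14*u^2 + 65*u - 100) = (u - 5)*(u - 3)*(u^2 - 9*u + 20) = (u - 5)^2*(u - 3)*(u - 4)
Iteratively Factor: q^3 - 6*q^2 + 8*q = (q - 4)*(q^2 - 2*q) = q*(q - 4)*(q - 2)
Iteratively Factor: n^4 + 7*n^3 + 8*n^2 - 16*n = (n + 4)*(n^3 + 3*n^2 - 4*n) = (n + 4)^2*(n^2 - n) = (n - 1)*(n + 4)^2*(n)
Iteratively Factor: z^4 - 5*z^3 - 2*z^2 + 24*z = (z - 4)*(z^3 - z^2 - 6*z) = (z - 4)*(z - 3)*(z^2 + 2*z) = (z - 4)*(z - 3)*(z + 2)*(z)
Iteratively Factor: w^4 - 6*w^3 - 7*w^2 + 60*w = (w + 3)*(w^3 - 9*w^2 + 20*w) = (w - 4)*(w + 3)*(w^2 - 5*w) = w*(w - 4)*(w + 3)*(w - 5)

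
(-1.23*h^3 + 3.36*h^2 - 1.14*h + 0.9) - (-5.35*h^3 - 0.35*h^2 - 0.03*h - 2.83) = 4.12*h^3 + 3.71*h^2 - 1.11*h + 3.73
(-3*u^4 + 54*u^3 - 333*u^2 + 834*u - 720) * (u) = -3*u^5 + 54*u^4 - 333*u^3 + 834*u^2 - 720*u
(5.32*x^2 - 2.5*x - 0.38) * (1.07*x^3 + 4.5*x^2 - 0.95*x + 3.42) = 5.6924*x^5 + 21.265*x^4 - 16.7106*x^3 + 18.8594*x^2 - 8.189*x - 1.2996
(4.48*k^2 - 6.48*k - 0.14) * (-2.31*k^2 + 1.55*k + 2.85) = -10.3488*k^4 + 21.9128*k^3 + 3.0474*k^2 - 18.685*k - 0.399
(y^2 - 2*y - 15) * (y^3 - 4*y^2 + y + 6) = y^5 - 6*y^4 - 6*y^3 + 64*y^2 - 27*y - 90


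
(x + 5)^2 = x^2 + 10*x + 25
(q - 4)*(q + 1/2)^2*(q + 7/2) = q^4 + q^3/2 - 57*q^2/4 - 113*q/8 - 7/2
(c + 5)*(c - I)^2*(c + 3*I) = c^4 + 5*c^3 + I*c^3 + 5*c^2 + 5*I*c^2 + 25*c - 3*I*c - 15*I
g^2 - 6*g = g*(g - 6)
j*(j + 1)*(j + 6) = j^3 + 7*j^2 + 6*j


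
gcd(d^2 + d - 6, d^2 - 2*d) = d - 2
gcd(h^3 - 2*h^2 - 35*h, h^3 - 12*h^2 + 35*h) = h^2 - 7*h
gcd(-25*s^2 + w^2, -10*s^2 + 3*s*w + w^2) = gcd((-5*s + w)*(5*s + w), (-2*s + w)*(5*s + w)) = 5*s + w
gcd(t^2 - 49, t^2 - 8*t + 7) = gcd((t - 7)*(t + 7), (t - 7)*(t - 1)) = t - 7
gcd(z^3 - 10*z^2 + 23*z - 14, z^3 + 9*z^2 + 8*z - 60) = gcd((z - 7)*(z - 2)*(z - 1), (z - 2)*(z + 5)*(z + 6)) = z - 2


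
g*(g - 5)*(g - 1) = g^3 - 6*g^2 + 5*g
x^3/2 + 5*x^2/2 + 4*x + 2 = (x/2 + 1)*(x + 1)*(x + 2)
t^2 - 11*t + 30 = (t - 6)*(t - 5)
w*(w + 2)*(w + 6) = w^3 + 8*w^2 + 12*w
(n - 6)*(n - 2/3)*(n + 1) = n^3 - 17*n^2/3 - 8*n/3 + 4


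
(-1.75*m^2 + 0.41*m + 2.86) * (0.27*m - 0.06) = -0.4725*m^3 + 0.2157*m^2 + 0.7476*m - 0.1716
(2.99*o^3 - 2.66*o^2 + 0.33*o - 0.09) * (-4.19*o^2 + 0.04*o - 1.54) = -12.5281*o^5 + 11.265*o^4 - 6.0937*o^3 + 4.4867*o^2 - 0.5118*o + 0.1386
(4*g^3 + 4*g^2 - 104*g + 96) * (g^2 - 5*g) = 4*g^5 - 16*g^4 - 124*g^3 + 616*g^2 - 480*g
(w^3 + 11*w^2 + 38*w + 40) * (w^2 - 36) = w^5 + 11*w^4 + 2*w^3 - 356*w^2 - 1368*w - 1440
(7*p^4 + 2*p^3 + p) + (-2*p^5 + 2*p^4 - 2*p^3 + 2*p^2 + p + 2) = -2*p^5 + 9*p^4 + 2*p^2 + 2*p + 2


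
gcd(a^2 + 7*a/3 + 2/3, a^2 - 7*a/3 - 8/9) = a + 1/3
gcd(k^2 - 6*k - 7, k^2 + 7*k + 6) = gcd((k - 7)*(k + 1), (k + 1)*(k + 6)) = k + 1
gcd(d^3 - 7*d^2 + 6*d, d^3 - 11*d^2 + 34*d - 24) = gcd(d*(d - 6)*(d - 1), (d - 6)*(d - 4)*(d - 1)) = d^2 - 7*d + 6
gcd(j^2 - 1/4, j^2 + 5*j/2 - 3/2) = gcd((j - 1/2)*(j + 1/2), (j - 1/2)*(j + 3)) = j - 1/2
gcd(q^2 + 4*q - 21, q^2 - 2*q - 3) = q - 3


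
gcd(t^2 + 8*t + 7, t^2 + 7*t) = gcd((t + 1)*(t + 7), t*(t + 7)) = t + 7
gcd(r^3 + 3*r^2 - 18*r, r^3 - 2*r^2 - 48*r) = r^2 + 6*r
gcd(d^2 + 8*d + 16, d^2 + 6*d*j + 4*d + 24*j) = d + 4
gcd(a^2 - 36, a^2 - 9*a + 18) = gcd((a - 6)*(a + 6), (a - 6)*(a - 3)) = a - 6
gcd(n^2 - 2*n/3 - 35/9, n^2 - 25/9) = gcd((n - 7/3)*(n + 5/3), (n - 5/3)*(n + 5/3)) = n + 5/3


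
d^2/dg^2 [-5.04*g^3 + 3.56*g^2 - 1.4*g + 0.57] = 7.12 - 30.24*g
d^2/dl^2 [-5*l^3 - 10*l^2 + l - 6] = -30*l - 20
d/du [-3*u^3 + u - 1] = 1 - 9*u^2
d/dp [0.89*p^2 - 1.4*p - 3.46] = 1.78*p - 1.4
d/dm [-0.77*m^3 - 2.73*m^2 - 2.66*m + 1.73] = -2.31*m^2 - 5.46*m - 2.66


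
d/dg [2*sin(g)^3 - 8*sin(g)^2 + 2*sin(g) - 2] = 2*(3*sin(g)^2 - 8*sin(g) + 1)*cos(g)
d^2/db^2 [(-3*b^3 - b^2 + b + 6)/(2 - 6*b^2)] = 17*(-9*b^2 - 1)/(27*b^6 - 27*b^4 + 9*b^2 - 1)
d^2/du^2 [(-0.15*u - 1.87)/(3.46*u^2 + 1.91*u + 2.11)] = (-(0.15*u + 1.87)*(6.92*u + 1.91)*(13.84*u + 3.82) + (3.114*u + 13.5134)*(3.46*u^2 + 1.91*u + 2.11))/(3.46*u^2 + 1.91*u + 2.11)^3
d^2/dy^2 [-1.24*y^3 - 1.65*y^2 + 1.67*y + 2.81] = -7.44*y - 3.3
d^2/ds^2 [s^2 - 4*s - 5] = 2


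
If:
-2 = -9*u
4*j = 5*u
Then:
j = 5/18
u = 2/9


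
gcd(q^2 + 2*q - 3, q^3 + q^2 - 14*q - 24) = q + 3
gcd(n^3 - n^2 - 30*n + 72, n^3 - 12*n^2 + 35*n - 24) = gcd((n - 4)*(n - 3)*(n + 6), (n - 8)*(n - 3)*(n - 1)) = n - 3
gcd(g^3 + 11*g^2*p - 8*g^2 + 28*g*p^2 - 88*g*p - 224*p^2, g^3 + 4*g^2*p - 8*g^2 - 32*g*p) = g^2 + 4*g*p - 8*g - 32*p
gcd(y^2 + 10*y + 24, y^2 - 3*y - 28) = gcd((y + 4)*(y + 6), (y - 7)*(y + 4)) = y + 4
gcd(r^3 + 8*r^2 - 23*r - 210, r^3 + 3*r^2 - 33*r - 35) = r^2 + 2*r - 35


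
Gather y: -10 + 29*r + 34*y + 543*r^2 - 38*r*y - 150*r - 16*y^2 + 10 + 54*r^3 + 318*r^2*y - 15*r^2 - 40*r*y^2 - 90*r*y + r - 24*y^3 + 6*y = 54*r^3 + 528*r^2 - 120*r - 24*y^3 + y^2*(-40*r - 16) + y*(318*r^2 - 128*r + 40)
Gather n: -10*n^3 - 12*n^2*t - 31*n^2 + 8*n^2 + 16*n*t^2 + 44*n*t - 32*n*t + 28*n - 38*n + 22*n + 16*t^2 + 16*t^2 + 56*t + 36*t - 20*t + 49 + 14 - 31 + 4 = -10*n^3 + n^2*(-12*t - 23) + n*(16*t^2 + 12*t + 12) + 32*t^2 + 72*t + 36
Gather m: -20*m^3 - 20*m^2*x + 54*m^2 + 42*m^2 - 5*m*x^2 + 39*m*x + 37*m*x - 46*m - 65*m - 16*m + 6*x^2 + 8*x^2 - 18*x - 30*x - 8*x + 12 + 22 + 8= -20*m^3 + m^2*(96 - 20*x) + m*(-5*x^2 + 76*x - 127) + 14*x^2 - 56*x + 42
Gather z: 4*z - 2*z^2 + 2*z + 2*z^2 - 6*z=0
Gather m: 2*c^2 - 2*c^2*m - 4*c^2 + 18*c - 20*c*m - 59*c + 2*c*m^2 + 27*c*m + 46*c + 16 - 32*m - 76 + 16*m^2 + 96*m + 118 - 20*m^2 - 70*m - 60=-2*c^2 + 5*c + m^2*(2*c - 4) + m*(-2*c^2 + 7*c - 6) - 2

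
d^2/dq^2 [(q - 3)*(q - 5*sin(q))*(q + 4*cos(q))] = 5*q^2*sin(q) - 4*q^2*cos(q) - 31*q*sin(q) + 40*q*sin(2*q) - 8*q*cos(q) + 6*q + 14*sin(q) - 120*sin(2*q) + 38*cos(q) - 40*cos(2*q) - 6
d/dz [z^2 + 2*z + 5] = 2*z + 2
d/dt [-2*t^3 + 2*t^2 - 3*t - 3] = -6*t^2 + 4*t - 3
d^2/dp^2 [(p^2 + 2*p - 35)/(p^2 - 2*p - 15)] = 8/(p^3 + 9*p^2 + 27*p + 27)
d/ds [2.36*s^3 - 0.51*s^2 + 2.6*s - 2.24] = 7.08*s^2 - 1.02*s + 2.6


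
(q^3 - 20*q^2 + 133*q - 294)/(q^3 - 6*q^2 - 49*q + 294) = (q - 7)/(q + 7)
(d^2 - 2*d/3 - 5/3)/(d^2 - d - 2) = (d - 5/3)/(d - 2)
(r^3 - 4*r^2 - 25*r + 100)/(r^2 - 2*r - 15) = (r^2 + r - 20)/(r + 3)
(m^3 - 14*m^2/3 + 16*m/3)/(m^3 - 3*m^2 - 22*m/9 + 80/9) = 3*m/(3*m + 5)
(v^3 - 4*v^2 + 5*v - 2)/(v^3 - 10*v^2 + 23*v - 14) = (v - 1)/(v - 7)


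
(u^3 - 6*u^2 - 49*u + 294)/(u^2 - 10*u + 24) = (u^2 - 49)/(u - 4)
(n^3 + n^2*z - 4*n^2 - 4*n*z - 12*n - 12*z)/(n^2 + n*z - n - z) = (n^2 - 4*n - 12)/(n - 1)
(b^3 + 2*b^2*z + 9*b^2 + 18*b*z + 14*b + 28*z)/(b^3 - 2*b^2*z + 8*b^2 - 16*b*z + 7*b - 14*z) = (-b^2 - 2*b*z - 2*b - 4*z)/(-b^2 + 2*b*z - b + 2*z)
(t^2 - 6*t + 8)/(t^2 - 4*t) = (t - 2)/t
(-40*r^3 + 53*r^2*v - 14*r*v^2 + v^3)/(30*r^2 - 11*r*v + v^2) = (-8*r^2 + 9*r*v - v^2)/(6*r - v)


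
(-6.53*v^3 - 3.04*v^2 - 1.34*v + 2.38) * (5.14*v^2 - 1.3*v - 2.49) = -33.5642*v^5 - 7.1366*v^4 + 13.3241*v^3 + 21.5448*v^2 + 0.242600000000001*v - 5.9262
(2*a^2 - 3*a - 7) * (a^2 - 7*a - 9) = 2*a^4 - 17*a^3 - 4*a^2 + 76*a + 63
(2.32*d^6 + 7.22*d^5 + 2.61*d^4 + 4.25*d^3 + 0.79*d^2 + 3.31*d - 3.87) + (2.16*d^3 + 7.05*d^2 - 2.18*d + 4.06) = 2.32*d^6 + 7.22*d^5 + 2.61*d^4 + 6.41*d^3 + 7.84*d^2 + 1.13*d + 0.19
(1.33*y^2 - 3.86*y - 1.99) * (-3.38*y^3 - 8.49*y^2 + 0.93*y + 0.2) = -4.4954*y^5 + 1.7551*y^4 + 40.7345*y^3 + 13.5713*y^2 - 2.6227*y - 0.398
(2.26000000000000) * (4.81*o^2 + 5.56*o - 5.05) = 10.8706*o^2 + 12.5656*o - 11.413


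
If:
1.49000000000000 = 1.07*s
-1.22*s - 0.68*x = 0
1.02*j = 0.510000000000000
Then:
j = 0.50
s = 1.39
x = -2.50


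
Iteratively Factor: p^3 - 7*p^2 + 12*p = (p - 4)*(p^2 - 3*p) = (p - 4)*(p - 3)*(p)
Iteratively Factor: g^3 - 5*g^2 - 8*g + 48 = (g - 4)*(g^2 - g - 12) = (g - 4)*(g + 3)*(g - 4)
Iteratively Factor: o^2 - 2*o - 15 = (o - 5)*(o + 3)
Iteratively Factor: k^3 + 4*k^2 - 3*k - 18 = (k - 2)*(k^2 + 6*k + 9) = (k - 2)*(k + 3)*(k + 3)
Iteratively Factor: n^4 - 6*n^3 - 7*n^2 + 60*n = (n)*(n^3 - 6*n^2 - 7*n + 60) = n*(n - 5)*(n^2 - n - 12) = n*(n - 5)*(n + 3)*(n - 4)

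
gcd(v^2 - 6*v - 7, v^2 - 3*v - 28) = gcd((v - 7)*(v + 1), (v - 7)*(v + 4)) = v - 7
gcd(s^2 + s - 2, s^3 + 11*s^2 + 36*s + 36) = s + 2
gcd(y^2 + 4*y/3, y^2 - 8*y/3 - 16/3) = y + 4/3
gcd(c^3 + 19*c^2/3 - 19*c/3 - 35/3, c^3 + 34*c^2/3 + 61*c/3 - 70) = c^2 + 16*c/3 - 35/3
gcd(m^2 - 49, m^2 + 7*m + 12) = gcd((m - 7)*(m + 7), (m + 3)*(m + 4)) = 1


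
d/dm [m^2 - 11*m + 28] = 2*m - 11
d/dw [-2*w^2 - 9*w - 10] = -4*w - 9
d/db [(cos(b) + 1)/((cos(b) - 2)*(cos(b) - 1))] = (cos(b)^2 + 2*cos(b) - 5)*sin(b)/((cos(b) - 2)^2*(cos(b) - 1)^2)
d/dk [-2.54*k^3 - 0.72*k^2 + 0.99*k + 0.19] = -7.62*k^2 - 1.44*k + 0.99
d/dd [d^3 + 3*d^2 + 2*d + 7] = 3*d^2 + 6*d + 2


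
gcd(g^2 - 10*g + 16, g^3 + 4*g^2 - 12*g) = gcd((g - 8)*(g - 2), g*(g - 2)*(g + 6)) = g - 2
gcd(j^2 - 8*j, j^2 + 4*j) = j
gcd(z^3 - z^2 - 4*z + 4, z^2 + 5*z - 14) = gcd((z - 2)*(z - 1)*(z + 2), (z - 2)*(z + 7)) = z - 2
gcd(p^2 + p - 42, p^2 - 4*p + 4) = 1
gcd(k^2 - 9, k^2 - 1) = 1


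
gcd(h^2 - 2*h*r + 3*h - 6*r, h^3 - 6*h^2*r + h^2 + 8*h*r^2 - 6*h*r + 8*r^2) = -h + 2*r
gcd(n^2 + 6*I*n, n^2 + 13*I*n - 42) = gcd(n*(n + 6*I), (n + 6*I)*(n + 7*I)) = n + 6*I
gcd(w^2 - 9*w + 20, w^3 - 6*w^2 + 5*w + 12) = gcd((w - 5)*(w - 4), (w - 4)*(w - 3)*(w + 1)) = w - 4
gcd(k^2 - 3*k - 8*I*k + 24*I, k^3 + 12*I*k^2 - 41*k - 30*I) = 1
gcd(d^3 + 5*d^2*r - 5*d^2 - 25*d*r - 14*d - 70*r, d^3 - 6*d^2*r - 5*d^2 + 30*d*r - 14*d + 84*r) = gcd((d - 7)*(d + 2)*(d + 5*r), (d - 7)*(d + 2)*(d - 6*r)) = d^2 - 5*d - 14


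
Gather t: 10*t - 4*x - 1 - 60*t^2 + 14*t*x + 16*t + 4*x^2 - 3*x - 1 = -60*t^2 + t*(14*x + 26) + 4*x^2 - 7*x - 2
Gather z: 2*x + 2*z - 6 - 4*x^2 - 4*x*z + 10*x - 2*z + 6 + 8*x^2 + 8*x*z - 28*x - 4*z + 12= 4*x^2 - 16*x + z*(4*x - 4) + 12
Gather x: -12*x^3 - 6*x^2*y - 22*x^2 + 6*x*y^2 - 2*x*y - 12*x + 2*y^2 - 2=-12*x^3 + x^2*(-6*y - 22) + x*(6*y^2 - 2*y - 12) + 2*y^2 - 2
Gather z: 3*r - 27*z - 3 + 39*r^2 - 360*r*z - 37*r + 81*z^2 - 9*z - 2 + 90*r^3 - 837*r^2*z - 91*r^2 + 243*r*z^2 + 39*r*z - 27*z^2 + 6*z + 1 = 90*r^3 - 52*r^2 - 34*r + z^2*(243*r + 54) + z*(-837*r^2 - 321*r - 30) - 4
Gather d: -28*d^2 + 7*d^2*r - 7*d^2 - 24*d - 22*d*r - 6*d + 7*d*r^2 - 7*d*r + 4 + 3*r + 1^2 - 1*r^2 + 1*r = d^2*(7*r - 35) + d*(7*r^2 - 29*r - 30) - r^2 + 4*r + 5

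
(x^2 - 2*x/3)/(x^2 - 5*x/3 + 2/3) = x/(x - 1)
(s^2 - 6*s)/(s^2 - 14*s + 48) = s/(s - 8)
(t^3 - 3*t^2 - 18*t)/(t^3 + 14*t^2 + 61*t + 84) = t*(t - 6)/(t^2 + 11*t + 28)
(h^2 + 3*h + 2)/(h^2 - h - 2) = (h + 2)/(h - 2)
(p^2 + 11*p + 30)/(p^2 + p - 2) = (p^2 + 11*p + 30)/(p^2 + p - 2)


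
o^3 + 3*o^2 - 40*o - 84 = (o - 6)*(o + 2)*(o + 7)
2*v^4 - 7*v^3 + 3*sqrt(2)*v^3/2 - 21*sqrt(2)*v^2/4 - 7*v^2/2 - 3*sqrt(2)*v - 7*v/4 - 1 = (v - 4)*(v + 1/2)*(sqrt(2)*v + 1/2)*(sqrt(2)*v + 1)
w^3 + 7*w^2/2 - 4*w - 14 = (w - 2)*(w + 2)*(w + 7/2)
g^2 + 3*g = g*(g + 3)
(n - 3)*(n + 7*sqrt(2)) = n^2 - 3*n + 7*sqrt(2)*n - 21*sqrt(2)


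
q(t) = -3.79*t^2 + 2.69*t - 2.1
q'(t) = 2.69 - 7.58*t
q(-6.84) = -197.82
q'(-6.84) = 54.54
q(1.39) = -5.68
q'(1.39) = -7.85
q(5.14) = -88.40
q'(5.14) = -36.27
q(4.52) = -67.37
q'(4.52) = -31.57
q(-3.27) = -51.42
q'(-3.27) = 27.48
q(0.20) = -1.71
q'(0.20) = 1.17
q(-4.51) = -91.32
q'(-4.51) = 36.88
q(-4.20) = -80.25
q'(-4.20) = 34.53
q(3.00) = -28.14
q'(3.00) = -20.05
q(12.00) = -515.58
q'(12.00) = -88.27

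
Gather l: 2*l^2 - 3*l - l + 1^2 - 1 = 2*l^2 - 4*l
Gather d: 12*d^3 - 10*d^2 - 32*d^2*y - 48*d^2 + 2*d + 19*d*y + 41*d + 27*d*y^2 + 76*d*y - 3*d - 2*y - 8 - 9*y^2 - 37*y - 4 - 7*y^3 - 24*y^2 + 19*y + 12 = 12*d^3 + d^2*(-32*y - 58) + d*(27*y^2 + 95*y + 40) - 7*y^3 - 33*y^2 - 20*y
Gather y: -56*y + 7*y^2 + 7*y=7*y^2 - 49*y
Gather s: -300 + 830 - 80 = 450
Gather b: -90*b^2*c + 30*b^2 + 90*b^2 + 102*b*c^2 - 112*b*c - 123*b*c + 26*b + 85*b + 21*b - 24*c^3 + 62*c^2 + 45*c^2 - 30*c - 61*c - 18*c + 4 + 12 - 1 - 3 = b^2*(120 - 90*c) + b*(102*c^2 - 235*c + 132) - 24*c^3 + 107*c^2 - 109*c + 12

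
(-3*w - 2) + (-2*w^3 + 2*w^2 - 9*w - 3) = -2*w^3 + 2*w^2 - 12*w - 5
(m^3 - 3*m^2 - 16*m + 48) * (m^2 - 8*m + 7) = m^5 - 11*m^4 + 15*m^3 + 155*m^2 - 496*m + 336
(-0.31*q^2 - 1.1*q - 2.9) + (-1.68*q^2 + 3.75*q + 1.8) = -1.99*q^2 + 2.65*q - 1.1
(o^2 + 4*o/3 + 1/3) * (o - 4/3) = o^3 - 13*o/9 - 4/9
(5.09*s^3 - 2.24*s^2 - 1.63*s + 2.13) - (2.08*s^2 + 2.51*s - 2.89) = 5.09*s^3 - 4.32*s^2 - 4.14*s + 5.02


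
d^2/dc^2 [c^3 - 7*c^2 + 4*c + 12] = 6*c - 14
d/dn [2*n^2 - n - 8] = 4*n - 1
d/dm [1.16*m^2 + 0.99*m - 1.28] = 2.32*m + 0.99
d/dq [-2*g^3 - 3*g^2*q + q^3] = -3*g^2 + 3*q^2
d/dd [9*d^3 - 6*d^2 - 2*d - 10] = 27*d^2 - 12*d - 2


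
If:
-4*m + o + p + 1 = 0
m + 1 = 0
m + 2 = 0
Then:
No Solution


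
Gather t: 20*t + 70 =20*t + 70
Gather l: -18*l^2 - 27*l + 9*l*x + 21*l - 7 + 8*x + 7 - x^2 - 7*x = -18*l^2 + l*(9*x - 6) - x^2 + x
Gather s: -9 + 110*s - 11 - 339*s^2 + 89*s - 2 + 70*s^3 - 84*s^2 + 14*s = 70*s^3 - 423*s^2 + 213*s - 22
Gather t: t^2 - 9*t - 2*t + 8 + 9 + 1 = t^2 - 11*t + 18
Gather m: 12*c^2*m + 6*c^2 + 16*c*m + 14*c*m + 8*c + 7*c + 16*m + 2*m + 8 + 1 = 6*c^2 + 15*c + m*(12*c^2 + 30*c + 18) + 9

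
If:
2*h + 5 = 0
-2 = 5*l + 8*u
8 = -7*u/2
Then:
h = -5/2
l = 114/35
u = -16/7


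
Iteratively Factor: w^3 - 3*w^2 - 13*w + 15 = (w + 3)*(w^2 - 6*w + 5) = (w - 5)*(w + 3)*(w - 1)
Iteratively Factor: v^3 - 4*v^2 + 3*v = (v - 1)*(v^2 - 3*v) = (v - 3)*(v - 1)*(v)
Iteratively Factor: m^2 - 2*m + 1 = (m - 1)*(m - 1)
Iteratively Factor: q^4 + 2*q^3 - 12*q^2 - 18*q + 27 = (q - 3)*(q^3 + 5*q^2 + 3*q - 9) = (q - 3)*(q - 1)*(q^2 + 6*q + 9) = (q - 3)*(q - 1)*(q + 3)*(q + 3)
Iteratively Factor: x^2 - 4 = (x + 2)*(x - 2)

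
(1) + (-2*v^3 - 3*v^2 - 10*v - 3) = -2*v^3 - 3*v^2 - 10*v - 2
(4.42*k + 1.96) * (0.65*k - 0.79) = 2.873*k^2 - 2.2178*k - 1.5484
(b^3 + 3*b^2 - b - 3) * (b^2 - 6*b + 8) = b^5 - 3*b^4 - 11*b^3 + 27*b^2 + 10*b - 24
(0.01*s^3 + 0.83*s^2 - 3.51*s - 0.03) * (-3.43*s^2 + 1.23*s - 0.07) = -0.0343*s^5 - 2.8346*s^4 + 13.0595*s^3 - 4.2725*s^2 + 0.2088*s + 0.0021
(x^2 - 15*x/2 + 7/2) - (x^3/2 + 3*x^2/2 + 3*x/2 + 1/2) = -x^3/2 - x^2/2 - 9*x + 3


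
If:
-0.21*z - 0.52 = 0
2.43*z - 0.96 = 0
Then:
No Solution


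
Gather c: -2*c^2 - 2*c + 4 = -2*c^2 - 2*c + 4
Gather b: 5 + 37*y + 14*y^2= 14*y^2 + 37*y + 5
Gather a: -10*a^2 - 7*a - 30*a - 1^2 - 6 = -10*a^2 - 37*a - 7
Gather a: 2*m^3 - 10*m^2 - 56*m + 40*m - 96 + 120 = 2*m^3 - 10*m^2 - 16*m + 24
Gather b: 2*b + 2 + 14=2*b + 16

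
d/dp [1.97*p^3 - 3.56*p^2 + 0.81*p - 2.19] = 5.91*p^2 - 7.12*p + 0.81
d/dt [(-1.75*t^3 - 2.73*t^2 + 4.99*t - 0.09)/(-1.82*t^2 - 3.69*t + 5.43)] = (3.185*t^4 + 12.915*t^3 - 9.352*t^2 - 29.9754*t + 26.7636)/(3.3124*t^4 + 13.4316*t^3 - 6.1491*t^2 - 40.0734*t + 29.4849)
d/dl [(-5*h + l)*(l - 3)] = -5*h + 2*l - 3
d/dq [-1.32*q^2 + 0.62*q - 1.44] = 0.62 - 2.64*q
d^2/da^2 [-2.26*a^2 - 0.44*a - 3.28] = -4.52000000000000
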